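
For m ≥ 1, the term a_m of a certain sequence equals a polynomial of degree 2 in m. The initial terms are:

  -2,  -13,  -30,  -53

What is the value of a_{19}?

1st diffs: -11, -17, -23.
2nd diffs: -6, -6 (constant).
So a_m = -3m^2 - 2m + 3.
Evaluating at m = 19 gives a_{19} = -1118.

-1118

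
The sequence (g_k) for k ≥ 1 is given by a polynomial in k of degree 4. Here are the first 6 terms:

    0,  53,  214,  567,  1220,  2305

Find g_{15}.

1st diffs: 53, 161, 353, 653, 1085.
2nd diffs: 108, 192, 300, 432.
3rd diffs: 84, 108, 132.
4th diffs: 24, 24 (constant).
Newton forward-difference form: g_k = 53·C(k-1,1) + 108·C(k-1,2) + 84·C(k-1,3) + 24·C(k-1,4).
At k = 15: k-1 = 14, so g_{15} = 742 + 9828 + 30576 + 24024 = 65170.

65170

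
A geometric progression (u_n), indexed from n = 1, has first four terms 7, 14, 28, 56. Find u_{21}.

Common ratio r = 2.
u_n = 7·2^(n-1).
u_{21} = 7·2^20 = 7340032.

7340032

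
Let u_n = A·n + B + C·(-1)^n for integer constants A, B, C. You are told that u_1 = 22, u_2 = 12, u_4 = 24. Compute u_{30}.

180

Write the equations: A + B - C = 22; 2A + B + C = 12; 4A + B + C = 24.
Subtracting the first from the second: A + 2C = -10.
Subtracting the second from the third: 2A = 12.
Solving: C = -8, A = 6, then B = 8.
Hence u_{30} = 6·30 + 8 + (-8)·1 = 180.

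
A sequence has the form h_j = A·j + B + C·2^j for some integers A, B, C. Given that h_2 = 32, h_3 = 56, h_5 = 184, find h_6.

The three given values yield: 2A + B + 4C = 32; 3A + B + 8C = 56; 5A + B + 32C = 184.
Subtracting the first from the second: A + 4C = 24.
Subtracting the second from the third: 2A + 24C = 128.
Solving: C = 5, A = 4, then B = 4.
Therefore h_6 = 24 + 4 + 5·64 = 348.

348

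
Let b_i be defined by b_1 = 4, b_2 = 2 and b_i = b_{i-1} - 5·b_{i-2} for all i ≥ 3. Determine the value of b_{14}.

29122

b_3 = -18, b_4 = -28, b_5 = 62, …, b_{11} = 7902, b_{12} = -17158, b_{13} = -56668, b_{14} = 29122.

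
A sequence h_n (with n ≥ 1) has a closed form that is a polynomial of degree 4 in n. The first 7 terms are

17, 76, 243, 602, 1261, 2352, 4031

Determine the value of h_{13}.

1st diffs: 59, 167, 359, 659, 1091, 1679.
2nd diffs: 108, 192, 300, 432, 588.
3rd diffs: 84, 108, 132, 156.
4th diffs: 24, 24, 24 (constant).
Newton forward-difference form: h_n = 17 + 59·C(n-1,1) + 108·C(n-1,2) + 84·C(n-1,3) + 24·C(n-1,4).
At n = 13: n-1 = 12, so h_{13} = 17 + 708 + 7128 + 18480 + 11880 = 38213.

38213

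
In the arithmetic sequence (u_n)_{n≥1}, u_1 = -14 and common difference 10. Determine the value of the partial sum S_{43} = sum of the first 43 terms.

u_n = -14 + (n - 1)·10.
u_{43} = 406; S = 43·(-14 + 406)/2 = 8428.

8428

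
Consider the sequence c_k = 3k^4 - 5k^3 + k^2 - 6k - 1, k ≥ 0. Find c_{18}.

285983

c_{18} = 3·18^4 - 5·18^3 + 1·18^2 - 6·18 - 1 = 285983.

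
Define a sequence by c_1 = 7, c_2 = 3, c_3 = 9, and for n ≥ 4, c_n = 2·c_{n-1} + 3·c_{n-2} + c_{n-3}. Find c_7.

Iterate the recurrence:
c_4 = 34, c_5 = 98, c_6 = 307, c_7 = 942.

942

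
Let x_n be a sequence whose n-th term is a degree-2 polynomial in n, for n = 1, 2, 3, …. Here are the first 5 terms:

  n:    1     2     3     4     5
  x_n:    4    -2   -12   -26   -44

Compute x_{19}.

1st diffs: -6, -10, -14, -18.
2nd diffs: -4, -4, -4 (constant).
So x_n = -2n^2 + 6.
Evaluating at n = 19 gives x_{19} = -716.

-716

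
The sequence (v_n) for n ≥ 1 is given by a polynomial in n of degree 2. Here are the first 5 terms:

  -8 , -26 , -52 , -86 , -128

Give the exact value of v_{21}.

-1888

1st diffs: -18, -26, -34, -42.
2nd diffs: -8, -8, -8 (constant).
So v_n = -4n^2 - 6n + 2.
Evaluating at n = 21 gives v_{21} = -1888.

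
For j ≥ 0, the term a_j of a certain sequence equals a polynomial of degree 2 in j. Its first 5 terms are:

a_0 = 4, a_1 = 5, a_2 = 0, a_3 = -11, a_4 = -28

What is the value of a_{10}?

-256

1st diffs: 1, -5, -11, -17.
2nd diffs: -6, -6, -6 (constant).
Newton forward-difference form: a_j = 4 + 1·C(j,1) + (-6)·C(j,2).
At j = 10: j = 10, so a_{10} = 4 + 10 - 270 = -256.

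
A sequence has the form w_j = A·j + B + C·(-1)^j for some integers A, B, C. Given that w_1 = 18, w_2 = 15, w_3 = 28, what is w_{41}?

Plug in j = 1, 2, 3: A + B - C = 18; 2A + B + C = 15; 3A + B - C = 28.
Subtracting the first from the second: A + 2C = -3.
Subtracting the second from the third: A - 2C = 13.
Solving: C = -4, A = 5, then B = 9.
So w_j = 5·j + 9 + (-4)·(-1)^j; at j=41 this is 218.

218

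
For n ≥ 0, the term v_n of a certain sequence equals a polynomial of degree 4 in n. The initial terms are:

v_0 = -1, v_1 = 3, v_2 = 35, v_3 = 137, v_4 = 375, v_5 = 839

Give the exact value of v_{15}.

1st diffs: 4, 32, 102, 238, 464.
2nd diffs: 28, 70, 136, 226.
3rd diffs: 42, 66, 90.
4th diffs: 24, 24 (constant).
Newton forward-difference form: v_n = -1 + 4·C(n,1) + 28·C(n,2) + 42·C(n,3) + 24·C(n,4).
At n = 15: n = 15, so v_{15} = -1 + 60 + 2940 + 19110 + 32760 = 54869.

54869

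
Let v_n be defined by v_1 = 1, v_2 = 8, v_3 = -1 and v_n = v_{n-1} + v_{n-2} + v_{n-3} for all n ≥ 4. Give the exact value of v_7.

45

Iterate the recurrence:
v_4 = 8, v_5 = 15, v_6 = 22, v_7 = 45.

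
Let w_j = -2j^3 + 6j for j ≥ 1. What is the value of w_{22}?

-21164

w_{22} = -2·22^3 + 6·22 = -21164.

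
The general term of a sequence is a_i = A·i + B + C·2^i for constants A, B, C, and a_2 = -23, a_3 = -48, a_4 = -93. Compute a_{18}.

-1310803

At i = 2, 3, 4: 2A + B + 4C = -23; 3A + B + 8C = -48; 4A + B + 16C = -93.
Subtracting the first from the second: A + 4C = -25.
Subtracting the second from the third: A + 8C = -45.
Solving: C = -5, A = -5, then B = 7.
Hence a_{18} = -5·18 + 7 + (-5)·262144 = -1310803.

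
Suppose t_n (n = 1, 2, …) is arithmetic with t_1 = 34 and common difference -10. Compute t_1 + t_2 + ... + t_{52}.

-11492

t_n = 34 + (n - 1)·(-10).
t_{52} = -476; S = 52·(34 + (-476))/2 = -11492.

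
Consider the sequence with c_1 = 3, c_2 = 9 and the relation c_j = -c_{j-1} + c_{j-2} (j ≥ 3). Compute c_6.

Step forward from the initial values:
c_3 = -6, c_4 = 15, c_5 = -21, c_6 = 36.

36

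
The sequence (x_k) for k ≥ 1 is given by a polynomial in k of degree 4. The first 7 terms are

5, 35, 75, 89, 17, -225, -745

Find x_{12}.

-12975

1st diffs: 30, 40, 14, -72, -242, -520.
2nd diffs: 10, -26, -86, -170, -278.
3rd diffs: -36, -60, -84, -108.
4th diffs: -24, -24, -24 (constant).
Newton forward-difference form: x_k = 5 + 30·C(k-1,1) + 10·C(k-1,2) + (-36)·C(k-1,3) + (-24)·C(k-1,4).
At k = 12: k-1 = 11, so x_{12} = 5 + 330 + 550 - 5940 - 7920 = -12975.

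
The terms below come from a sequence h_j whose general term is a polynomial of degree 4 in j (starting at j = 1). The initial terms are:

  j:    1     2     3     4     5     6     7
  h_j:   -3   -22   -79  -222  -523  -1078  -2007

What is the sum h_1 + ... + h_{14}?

1st diffs: -19, -57, -143, -301, -555, -929.
2nd diffs: -38, -86, -158, -254, -374.
3rd diffs: -48, -72, -96, -120.
4th diffs: -24, -24, -24 (constant).
Newton forward-difference form: h_j = -3 + (-19)·C(j-1,1) + (-38)·C(j-1,2) + (-48)·C(j-1,3) + (-24)·C(j-1,4).
Continuing: …, -3454, -5587, -8598, -12703, …, h_{14} = -34102.
Summing j = 1..14 (14 terms) gives -111699.

-111699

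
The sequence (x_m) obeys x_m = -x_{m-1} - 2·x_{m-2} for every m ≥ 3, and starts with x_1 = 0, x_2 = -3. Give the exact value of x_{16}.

Iterate the recurrence:
x_3 = 3; x_4 = 3; x_5 = -9; …; x_{13} = 135; x_{14} = 3; x_{15} = -273; x_{16} = 267.

267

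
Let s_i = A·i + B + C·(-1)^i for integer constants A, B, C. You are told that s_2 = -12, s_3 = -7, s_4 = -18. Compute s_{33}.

-97

The three given values yield: 2A + B + C = -12; 3A + B - C = -7; 4A + B + C = -18.
Subtracting the first from the second: A - 2C = 5.
Subtracting the second from the third: A + 2C = -11.
Solving: C = -4, A = -3, then B = -2.
Hence s_{33} = -3·33 + (-2) + (-4)·(-1) = -97.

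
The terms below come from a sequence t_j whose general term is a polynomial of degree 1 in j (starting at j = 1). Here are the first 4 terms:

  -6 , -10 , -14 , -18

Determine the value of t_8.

-34

1st diffs: -4, -4, -4 (constant).
So t_j = -4j - 2.
Evaluating at j = 8 gives t_8 = -34.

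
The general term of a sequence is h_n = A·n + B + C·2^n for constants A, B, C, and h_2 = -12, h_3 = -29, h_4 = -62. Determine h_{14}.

-65544

The three given values yield: 2A + B + 4C = -12; 3A + B + 8C = -29; 4A + B + 16C = -62.
Subtracting the first from the second: A + 4C = -17.
Subtracting the second from the third: A + 8C = -33.
Solving: C = -4, A = -1, then B = 6.
Therefore h_{14} = -14 + 6 + (-4)·16384 = -65544.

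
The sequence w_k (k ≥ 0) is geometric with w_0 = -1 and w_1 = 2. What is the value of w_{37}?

Common ratio r = -2.
w_k = (-1)·(-2)^(k-0).
w_{37} = (-1)·(-2)^37 = 137438953472.

137438953472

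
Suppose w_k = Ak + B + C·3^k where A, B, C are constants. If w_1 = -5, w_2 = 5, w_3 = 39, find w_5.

At k = 1, 2, 3: A + B + 3C = -5; 2A + B + 9C = 5; 3A + B + 27C = 39.
Subtracting the first from the second: A + 6C = 10.
Subtracting the second from the third: A + 18C = 34.
Solving: C = 2, A = -2, then B = -9.
Therefore w_5 = -10 + (-9) + 2·243 = 467.

467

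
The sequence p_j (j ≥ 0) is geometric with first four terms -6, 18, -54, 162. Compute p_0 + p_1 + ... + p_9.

88572

Common ratio r = -3.
p_j = (-6)·(-3)^(j-0).
S = (-6)·((-3)^10 - 1)/(-3 - 1) = (-6)·(59049 - 1)/(-4) = 88572.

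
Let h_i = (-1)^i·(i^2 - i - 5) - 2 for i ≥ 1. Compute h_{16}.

(-1)^16 = 1; i^2 - i - 5 at i=16 is 235; so h_{16} = 233.

233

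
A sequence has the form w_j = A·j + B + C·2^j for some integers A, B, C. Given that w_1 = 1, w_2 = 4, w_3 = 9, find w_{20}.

Plug in j = 1, 2, 3: A + B + 2C = 1; 2A + B + 4C = 4; 3A + B + 8C = 9.
Subtracting the first from the second: A + 2C = 3.
Subtracting the second from the third: A + 4C = 5.
Solving: C = 1, A = 1, then B = -2.
So w_j = 1·j + (-2) + 1·2^j; at j=20 this is 1048594.

1048594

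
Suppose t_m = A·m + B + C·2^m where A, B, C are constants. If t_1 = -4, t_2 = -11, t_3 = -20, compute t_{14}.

-16451

The three given values yield: A + B + 2C = -4; 2A + B + 4C = -11; 3A + B + 8C = -20.
Subtracting the first from the second: A + 2C = -7.
Subtracting the second from the third: A + 4C = -9.
Solving: C = -1, A = -5, then B = 3.
Therefore t_{14} = -70 + 3 + (-1)·16384 = -16451.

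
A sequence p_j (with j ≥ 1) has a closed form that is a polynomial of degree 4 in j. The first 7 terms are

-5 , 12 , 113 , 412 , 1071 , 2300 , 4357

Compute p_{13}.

1st diffs: 17, 101, 299, 659, 1229, 2057.
2nd diffs: 84, 198, 360, 570, 828.
3rd diffs: 114, 162, 210, 258.
4th diffs: 48, 48, 48 (constant).
Newton forward-difference form: p_j = -5 + 17·C(j-1,1) + 84·C(j-1,2) + 114·C(j-1,3) + 48·C(j-1,4).
At j = 13: j-1 = 12, so p_{13} = -5 + 204 + 5544 + 25080 + 23760 = 54583.

54583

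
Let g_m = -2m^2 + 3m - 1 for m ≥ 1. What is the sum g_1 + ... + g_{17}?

-3128

Over m = 1..17: Σm = 153, Σm² = 1785.
Total = (-2)·1785 + (3)·153 + (-1)·17 = -3128.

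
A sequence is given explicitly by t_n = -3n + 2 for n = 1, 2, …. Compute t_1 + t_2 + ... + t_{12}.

-210

Over n = 1..12: Σn = 78.
Total = (-3)·78 + (2)·12 = -210.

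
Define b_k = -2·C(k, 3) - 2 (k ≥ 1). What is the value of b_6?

-42

C(6, 3) = 20, so b_6 = -42.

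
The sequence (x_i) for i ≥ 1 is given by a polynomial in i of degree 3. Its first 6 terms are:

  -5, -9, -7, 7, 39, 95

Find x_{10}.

679

1st diffs: -4, 2, 14, 32, 56.
2nd diffs: 6, 12, 18, 24.
3rd diffs: 6, 6, 6 (constant).
Newton forward-difference form: x_i = -5 + (-4)·C(i-1,1) + 6·C(i-1,2) + 6·C(i-1,3).
At i = 10: i-1 = 9, so x_{10} = -5 - 36 + 216 + 504 = 679.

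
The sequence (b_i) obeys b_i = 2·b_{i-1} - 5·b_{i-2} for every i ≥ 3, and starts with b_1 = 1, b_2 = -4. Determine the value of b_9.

-1367

Compute successive terms:
b_3 = -13;  b_4 = -6;  b_5 = 53;  b_6 = 136;  b_7 = 7;  b_8 = -666;  b_9 = -1367.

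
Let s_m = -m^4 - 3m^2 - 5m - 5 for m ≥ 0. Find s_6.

s_6 = -1·6^4 - 3·6^2 - 5·6 - 5 = -1439.

-1439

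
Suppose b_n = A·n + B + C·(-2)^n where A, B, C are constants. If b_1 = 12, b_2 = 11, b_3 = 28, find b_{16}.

-65451

Plug in n = 1, 2, 3: A + B - 2C = 12; 2A + B + 4C = 11; 3A + B - 8C = 28.
Subtracting the first from the second: A + 6C = -1.
Subtracting the second from the third: A - 12C = 17.
Solving: C = -1, A = 5, then B = 5.
Hence b_{16} = 5·16 + 5 + (-1)·65536 = -65451.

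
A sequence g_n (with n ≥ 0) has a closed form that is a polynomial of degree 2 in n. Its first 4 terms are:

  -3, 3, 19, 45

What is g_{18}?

1st diffs: 6, 16, 26.
2nd diffs: 10, 10 (constant).
So g_n = 5n^2 + n - 3.
Evaluating at n = 18 gives g_{18} = 1635.

1635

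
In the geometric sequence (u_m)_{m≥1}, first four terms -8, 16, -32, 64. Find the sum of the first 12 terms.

10920

Common ratio r = -2.
u_m = (-8)·(-2)^(m-1).
S = (-8)·((-2)^12 - 1)/(-2 - 1) = (-8)·(4096 - 1)/(-3) = 10920.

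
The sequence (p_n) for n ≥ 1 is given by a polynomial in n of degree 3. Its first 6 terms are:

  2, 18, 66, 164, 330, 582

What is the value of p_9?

2034

1st diffs: 16, 48, 98, 166, 252.
2nd diffs: 32, 50, 68, 86.
3rd diffs: 18, 18, 18 (constant).
Newton forward-difference form: p_n = 2 + 16·C(n-1,1) + 32·C(n-1,2) + 18·C(n-1,3).
At n = 9: n-1 = 8, so p_9 = 2 + 128 + 896 + 1008 = 2034.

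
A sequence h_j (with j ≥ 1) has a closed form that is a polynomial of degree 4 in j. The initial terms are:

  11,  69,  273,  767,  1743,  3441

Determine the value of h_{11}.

1st diffs: 58, 204, 494, 976, 1698.
2nd diffs: 146, 290, 482, 722.
3rd diffs: 144, 192, 240.
4th diffs: 48, 48 (constant).
So h_j = 2j^4 + 4j^3 - j^2 + 3j + 3.
Evaluating at j = 11 gives h_{11} = 34521.

34521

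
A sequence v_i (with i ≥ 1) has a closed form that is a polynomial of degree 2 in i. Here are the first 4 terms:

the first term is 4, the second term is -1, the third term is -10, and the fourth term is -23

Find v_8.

-115

1st diffs: -5, -9, -13.
2nd diffs: -4, -4 (constant).
So v_i = -2i^2 + i + 5.
Evaluating at i = 8 gives v_8 = -115.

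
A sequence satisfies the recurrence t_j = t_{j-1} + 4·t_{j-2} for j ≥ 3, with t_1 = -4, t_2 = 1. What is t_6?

Iterate the recurrence:
t_3 = -15;  t_4 = -11;  t_5 = -71;  t_6 = -115.

-115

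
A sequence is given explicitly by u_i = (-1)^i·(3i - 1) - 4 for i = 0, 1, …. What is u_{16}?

43

(-1)^16 = 1; 3i - 1 at i=16 is 47; so u_{16} = 43.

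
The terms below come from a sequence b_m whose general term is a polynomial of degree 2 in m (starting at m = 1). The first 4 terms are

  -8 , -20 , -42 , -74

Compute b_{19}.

-1754

1st diffs: -12, -22, -32.
2nd diffs: -10, -10 (constant).
Newton forward-difference form: b_m = -8 + (-12)·C(m-1,1) + (-10)·C(m-1,2).
At m = 19: m-1 = 18, so b_{19} = -8 - 216 - 1530 = -1754.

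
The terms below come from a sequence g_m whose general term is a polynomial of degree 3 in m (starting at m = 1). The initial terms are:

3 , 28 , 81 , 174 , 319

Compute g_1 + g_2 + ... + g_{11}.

1st diffs: 25, 53, 93, 145.
2nd diffs: 28, 40, 52.
3rd diffs: 12, 12 (constant).
So g_m = 2m^3 + 2m^2 + 5m - 6.
Continuing: …, 528, 813, 1186, 1659, …, g_{11} = 2953.
Summing m = 1..11 (11 terms) gives 9988.

9988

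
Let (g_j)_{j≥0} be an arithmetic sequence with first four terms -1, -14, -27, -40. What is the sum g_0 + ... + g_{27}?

Common difference d = -13.
g_j = -1 + (j - 0)·(-13).
g_{27} = -352; S = 28·(-1 + (-352))/2 = -4942.

-4942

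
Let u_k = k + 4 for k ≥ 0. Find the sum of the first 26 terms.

429

Over k = 0..25: Σk = 325.
Total = (1)·325 + (4)·26 = 429.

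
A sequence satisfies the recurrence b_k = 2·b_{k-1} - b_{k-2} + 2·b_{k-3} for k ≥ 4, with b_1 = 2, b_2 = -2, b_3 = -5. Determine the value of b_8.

-76

b_4 = -4;  b_5 = -7;  b_6 = -20;  b_7 = -41;  b_8 = -76.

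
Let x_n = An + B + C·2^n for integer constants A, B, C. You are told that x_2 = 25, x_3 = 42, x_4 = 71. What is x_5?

124

Write the equations: 2A + B + 4C = 25; 3A + B + 8C = 42; 4A + B + 16C = 71.
Subtracting the first from the second: A + 4C = 17.
Subtracting the second from the third: A + 8C = 29.
Solving: C = 3, A = 5, then B = 3.
Hence x_5 = 5·5 + 3 + 3·32 = 124.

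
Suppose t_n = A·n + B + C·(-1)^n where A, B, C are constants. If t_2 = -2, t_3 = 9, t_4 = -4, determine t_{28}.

-28

The three given values yield: 2A + B + C = -2; 3A + B - C = 9; 4A + B + C = -4.
Subtracting the first from the second: A - 2C = 11.
Subtracting the second from the third: A + 2C = -13.
Solving: C = -6, A = -1, then B = 6.
Therefore t_{28} = -28 + 6 + (-6)·1 = -28.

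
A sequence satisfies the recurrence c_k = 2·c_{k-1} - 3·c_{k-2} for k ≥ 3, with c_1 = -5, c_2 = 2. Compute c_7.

-185

Compute successive terms:
c_3 = 19; c_4 = 32; c_5 = 7; c_6 = -82; c_7 = -185.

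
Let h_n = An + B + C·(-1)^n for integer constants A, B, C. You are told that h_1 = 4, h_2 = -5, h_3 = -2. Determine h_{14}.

-41

Write the equations: A + B - C = 4; 2A + B + C = -5; 3A + B - C = -2.
Subtracting the first from the second: A + 2C = -9.
Subtracting the second from the third: A - 2C = 3.
Solving: C = -3, A = -3, then B = 4.
Hence h_{14} = -3·14 + 4 + (-3)·1 = -41.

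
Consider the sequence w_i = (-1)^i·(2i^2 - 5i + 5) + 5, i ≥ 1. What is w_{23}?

(-1)^23 = -1; 2i^2 - 5i + 5 at i=23 is 948; so w_{23} = -943.

-943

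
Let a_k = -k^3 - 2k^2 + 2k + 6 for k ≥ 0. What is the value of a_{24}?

a_{24} = -1·24^3 - 2·24^2 + 2·24 + 6 = -14922.

-14922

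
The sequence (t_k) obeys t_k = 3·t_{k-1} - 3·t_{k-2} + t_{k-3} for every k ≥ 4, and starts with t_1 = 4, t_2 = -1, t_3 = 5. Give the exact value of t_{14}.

797

Step forward from the initial values:
t_4 = 22; t_5 = 50; t_6 = 89; …; t_{11} = 449; t_{12} = 554; t_{13} = 670; t_{14} = 797.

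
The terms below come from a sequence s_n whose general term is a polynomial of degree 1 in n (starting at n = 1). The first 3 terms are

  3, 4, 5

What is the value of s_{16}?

1st diffs: 1, 1 (constant).
So s_n = n + 2.
Evaluating at n = 16 gives s_{16} = 18.

18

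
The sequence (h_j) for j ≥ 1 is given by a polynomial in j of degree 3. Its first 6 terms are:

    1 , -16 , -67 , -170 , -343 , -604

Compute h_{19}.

1st diffs: -17, -51, -103, -173, -261.
2nd diffs: -34, -52, -70, -88.
3rd diffs: -18, -18, -18 (constant).
Newton forward-difference form: h_j = 1 + (-17)·C(j-1,1) + (-34)·C(j-1,2) + (-18)·C(j-1,3).
At j = 19: j-1 = 18, so h_{19} = 1 - 306 - 5202 - 14688 = -20195.

-20195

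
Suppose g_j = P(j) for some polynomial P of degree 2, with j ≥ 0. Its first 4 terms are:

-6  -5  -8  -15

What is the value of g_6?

-60

1st diffs: 1, -3, -7.
2nd diffs: -4, -4 (constant).
So g_j = -2j^2 + 3j - 6.
Evaluating at j = 6 gives g_6 = -60.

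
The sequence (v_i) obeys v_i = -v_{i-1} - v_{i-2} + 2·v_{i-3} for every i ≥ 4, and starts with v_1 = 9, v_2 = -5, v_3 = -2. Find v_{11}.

-605

Applying the relation repeatedly:
v_4 = 25  v_5 = -33  v_6 = 4  v_7 = 79  v_8 = -149  v_9 = 78  v_{10} = 229  v_{11} = -605.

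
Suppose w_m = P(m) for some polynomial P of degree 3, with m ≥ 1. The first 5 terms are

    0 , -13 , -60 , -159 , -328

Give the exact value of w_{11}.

1st diffs: -13, -47, -99, -169.
2nd diffs: -34, -52, -70.
3rd diffs: -18, -18 (constant).
Newton forward-difference form: w_m = (-13)·C(m-1,1) + (-34)·C(m-1,2) + (-18)·C(m-1,3).
At m = 11: m-1 = 10, so w_{11} = -130 - 1530 - 2160 = -3820.

-3820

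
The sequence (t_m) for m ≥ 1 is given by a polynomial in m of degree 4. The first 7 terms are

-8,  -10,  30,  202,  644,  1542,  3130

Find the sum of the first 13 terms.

137878

1st diffs: -2, 40, 172, 442, 898, 1588.
2nd diffs: 42, 132, 270, 456, 690.
3rd diffs: 90, 138, 186, 234.
4th diffs: 48, 48, 48 (constant).
Newton forward-difference form: t_m = -8 + (-2)·C(m-1,1) + 42·C(m-1,2) + 90·C(m-1,3) + 48·C(m-1,4).
Continuing: …, 5690, 9552, 15094, 22742, …, t_{13} = 46300.
Summing m = 1..13 (13 terms) gives 137878.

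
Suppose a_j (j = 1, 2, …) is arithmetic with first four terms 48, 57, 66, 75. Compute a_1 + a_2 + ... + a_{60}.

Common difference d = 9.
a_j = 48 + (j - 1)·9.
a_{60} = 579; S = 60·(48 + 579)/2 = 18810.

18810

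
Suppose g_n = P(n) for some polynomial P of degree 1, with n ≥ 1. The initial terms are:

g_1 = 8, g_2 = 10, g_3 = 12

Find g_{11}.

28

1st diffs: 2, 2 (constant).
So g_n = 2n + 6.
Evaluating at n = 11 gives g_{11} = 28.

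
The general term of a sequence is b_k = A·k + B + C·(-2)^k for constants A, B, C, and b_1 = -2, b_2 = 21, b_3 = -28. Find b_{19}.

-2097164

At k = 1, 2, 3: A + B - 2C = -2; 2A + B + 4C = 21; 3A + B - 8C = -28.
Subtracting the first from the second: A + 6C = 23.
Subtracting the second from the third: A - 12C = -49.
Solving: C = 4, A = -1, then B = 7.
Hence b_{19} = -1·19 + 7 + 4·(-524288) = -2097164.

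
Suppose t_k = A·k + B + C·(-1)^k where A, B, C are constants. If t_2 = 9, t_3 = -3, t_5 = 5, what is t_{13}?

Write the equations: 2A + B + C = 9; 3A + B - C = -3; 5A + B - C = 5.
Subtracting the first from the second: A - 2C = -12.
Subtracting the second from the third: 2A = 8.
Solving: C = 8, A = 4, then B = -7.
So t_k = 4·k + (-7) + 8·(-1)^k; at k=13 this is 37.

37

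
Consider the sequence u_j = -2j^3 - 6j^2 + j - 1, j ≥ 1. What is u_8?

-1401

u_8 = -2·8^3 - 6·8^2 + 1·8 - 1 = -1401.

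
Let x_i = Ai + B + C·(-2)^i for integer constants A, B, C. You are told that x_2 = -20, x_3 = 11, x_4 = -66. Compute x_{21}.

At i = 2, 3, 4: 2A + B + 4C = -20; 3A + B - 8C = 11; 4A + B + 16C = -66.
Subtracting the first from the second: A - 12C = 31.
Subtracting the second from the third: A + 24C = -77.
Solving: C = -3, A = -5, then B = 2.
Therefore x_{21} = -105 + 2 + (-3)·(-2097152) = 6291353.

6291353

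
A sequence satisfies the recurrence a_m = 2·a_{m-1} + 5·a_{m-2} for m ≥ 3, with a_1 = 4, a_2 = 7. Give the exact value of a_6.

1267

Iterate the recurrence:
a_3 = 34  a_4 = 103  a_5 = 376  a_6 = 1267.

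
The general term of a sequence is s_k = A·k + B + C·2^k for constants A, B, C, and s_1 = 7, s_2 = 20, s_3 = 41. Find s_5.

147

Write the equations: A + B + 2C = 7; 2A + B + 4C = 20; 3A + B + 8C = 41.
Subtracting the first from the second: A + 2C = 13.
Subtracting the second from the third: A + 4C = 21.
Solving: C = 4, A = 5, then B = -6.
Hence s_5 = 5·5 + (-6) + 4·32 = 147.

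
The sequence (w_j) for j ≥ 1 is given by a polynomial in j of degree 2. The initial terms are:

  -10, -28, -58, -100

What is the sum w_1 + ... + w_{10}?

1st diffs: -18, -30, -42.
2nd diffs: -12, -12 (constant).
Newton forward-difference form: w_j = -10 + (-18)·C(j-1,1) + (-12)·C(j-1,2).
Continuing: …, -154, -220, -298, -388, …, w_{10} = -604.
Summing j = 1..10 (10 terms) gives -2350.

-2350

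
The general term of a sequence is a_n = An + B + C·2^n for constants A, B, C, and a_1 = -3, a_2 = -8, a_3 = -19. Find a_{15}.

-98287

At n = 1, 2, 3: A + B + 2C = -3; 2A + B + 4C = -8; 3A + B + 8C = -19.
Subtracting the first from the second: A + 2C = -5.
Subtracting the second from the third: A + 4C = -11.
Solving: C = -3, A = 1, then B = 2.
So a_n = 1·n + 2 + (-3)·2^n; at n=15 this is -98287.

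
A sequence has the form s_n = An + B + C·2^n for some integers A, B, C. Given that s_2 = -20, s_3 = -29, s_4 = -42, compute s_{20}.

Write the equations: 2A + B + 4C = -20; 3A + B + 8C = -29; 4A + B + 16C = -42.
Subtracting the first from the second: A + 4C = -9.
Subtracting the second from the third: A + 8C = -13.
Solving: C = -1, A = -5, then B = -6.
Hence s_{20} = -5·20 + (-6) + (-1)·1048576 = -1048682.

-1048682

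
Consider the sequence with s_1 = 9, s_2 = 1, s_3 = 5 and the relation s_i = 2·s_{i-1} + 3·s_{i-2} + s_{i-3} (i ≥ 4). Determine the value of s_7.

Applying the relation repeatedly:
s_4 = 22, s_5 = 60, s_6 = 191, s_7 = 584.

584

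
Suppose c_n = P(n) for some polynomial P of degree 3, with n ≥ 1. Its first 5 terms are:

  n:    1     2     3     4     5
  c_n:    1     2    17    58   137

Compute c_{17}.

8417

1st diffs: 1, 15, 41, 79.
2nd diffs: 14, 26, 38.
3rd diffs: 12, 12 (constant).
So c_n = 2n^3 - 5n^2 + 2n + 2.
Evaluating at n = 17 gives c_{17} = 8417.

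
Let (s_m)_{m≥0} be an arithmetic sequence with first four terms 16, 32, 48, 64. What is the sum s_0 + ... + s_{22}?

4416

Common difference d = 16.
s_m = 16 + (m - 0)·16.
s_{22} = 368; S = 23·(16 + 368)/2 = 4416.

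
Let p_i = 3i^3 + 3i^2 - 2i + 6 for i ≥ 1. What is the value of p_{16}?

p_{16} = 3·16^3 + 3·16^2 - 2·16 + 6 = 13030.

13030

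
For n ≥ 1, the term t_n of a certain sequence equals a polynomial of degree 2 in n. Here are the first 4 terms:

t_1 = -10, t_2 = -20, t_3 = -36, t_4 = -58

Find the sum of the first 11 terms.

-1650

1st diffs: -10, -16, -22.
2nd diffs: -6, -6 (constant).
Newton forward-difference form: t_n = -10 + (-10)·C(n-1,1) + (-6)·C(n-1,2).
Continuing: …, -86, -120, -160, -206, …, t_{11} = -380.
Summing n = 1..11 (11 terms) gives -1650.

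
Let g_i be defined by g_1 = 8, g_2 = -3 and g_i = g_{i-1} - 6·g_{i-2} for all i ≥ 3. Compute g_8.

Compute successive terms:
g_3 = -51; g_4 = -33; g_5 = 273; g_6 = 471; g_7 = -1167; g_8 = -3993.

-3993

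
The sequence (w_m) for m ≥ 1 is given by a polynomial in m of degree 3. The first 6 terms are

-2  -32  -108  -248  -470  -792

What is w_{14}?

1st diffs: -30, -76, -140, -222, -322.
2nd diffs: -46, -64, -82, -100.
3rd diffs: -18, -18, -18 (constant).
Newton forward-difference form: w_m = -2 + (-30)·C(m-1,1) + (-46)·C(m-1,2) + (-18)·C(m-1,3).
At m = 14: m-1 = 13, so w_{14} = -2 - 390 - 3588 - 5148 = -9128.

-9128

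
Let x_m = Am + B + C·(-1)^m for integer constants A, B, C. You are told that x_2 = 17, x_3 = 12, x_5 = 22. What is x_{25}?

122

Write the equations: 2A + B + C = 17; 3A + B - C = 12; 5A + B - C = 22.
Subtracting the first from the second: A - 2C = -5.
Subtracting the second from the third: 2A = 10.
Solving: C = 5, A = 5, then B = 2.
Hence x_{25} = 5·25 + 2 + 5·(-1) = 122.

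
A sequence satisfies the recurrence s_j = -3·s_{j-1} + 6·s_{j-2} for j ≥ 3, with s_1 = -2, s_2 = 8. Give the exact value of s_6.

Step forward from the initial values:
s_3 = -36  s_4 = 156  s_5 = -684  s_6 = 2988.

2988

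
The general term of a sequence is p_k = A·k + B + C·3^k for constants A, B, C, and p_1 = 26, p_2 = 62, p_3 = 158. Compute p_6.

The three given values yield: A + B + 3C = 26; 2A + B + 9C = 62; 3A + B + 27C = 158.
Subtracting the first from the second: A + 6C = 36.
Subtracting the second from the third: A + 18C = 96.
Solving: C = 5, A = 6, then B = 5.
So p_k = 6·k + 5 + 5·3^k; at k=6 this is 3686.

3686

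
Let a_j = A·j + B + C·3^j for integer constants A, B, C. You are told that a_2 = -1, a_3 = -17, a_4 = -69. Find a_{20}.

-3486784357

Plug in j = 2, 3, 4: 2A + B + 9C = -1; 3A + B + 27C = -17; 4A + B + 81C = -69.
Subtracting the first from the second: A + 18C = -16.
Subtracting the second from the third: A + 54C = -52.
Solving: C = -1, A = 2, then B = 4.
Therefore a_{20} = 40 + 4 + (-1)·3486784401 = -3486784357.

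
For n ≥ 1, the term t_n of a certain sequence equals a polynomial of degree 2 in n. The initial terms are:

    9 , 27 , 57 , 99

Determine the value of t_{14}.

1179

1st diffs: 18, 30, 42.
2nd diffs: 12, 12 (constant).
Newton forward-difference form: t_n = 9 + 18·C(n-1,1) + 12·C(n-1,2).
At n = 14: n-1 = 13, so t_{14} = 9 + 234 + 936 = 1179.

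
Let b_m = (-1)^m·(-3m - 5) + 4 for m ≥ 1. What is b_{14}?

(-1)^14 = 1; -3m - 5 at m=14 is -47; so b_{14} = -43.

-43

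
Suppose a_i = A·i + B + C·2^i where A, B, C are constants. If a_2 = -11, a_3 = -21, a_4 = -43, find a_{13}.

Write the equations: 2A + B + 4C = -11; 3A + B + 8C = -21; 4A + B + 16C = -43.
Subtracting the first from the second: A + 4C = -10.
Subtracting the second from the third: A + 8C = -22.
Solving: C = -3, A = 2, then B = -3.
Hence a_{13} = 2·13 + (-3) + (-3)·8192 = -24553.

-24553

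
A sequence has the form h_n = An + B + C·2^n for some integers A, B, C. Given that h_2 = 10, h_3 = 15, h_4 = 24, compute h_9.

Plug in n = 2, 3, 4: 2A + B + 4C = 10; 3A + B + 8C = 15; 4A + B + 16C = 24.
Subtracting the first from the second: A + 4C = 5.
Subtracting the second from the third: A + 8C = 9.
Solving: C = 1, A = 1, then B = 4.
Therefore h_9 = 9 + 4 + 1·512 = 525.

525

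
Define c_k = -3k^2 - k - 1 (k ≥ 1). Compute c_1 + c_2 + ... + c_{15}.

Over k = 1..15: Σk = 120, Σk² = 1240.
Total = (-3)·1240 + (-1)·120 + (-1)·15 = -3855.

-3855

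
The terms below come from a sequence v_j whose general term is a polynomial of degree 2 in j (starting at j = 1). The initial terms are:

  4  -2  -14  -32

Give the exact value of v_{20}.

-1136

1st diffs: -6, -12, -18.
2nd diffs: -6, -6 (constant).
Newton forward-difference form: v_j = 4 + (-6)·C(j-1,1) + (-6)·C(j-1,2).
At j = 20: j-1 = 19, so v_{20} = 4 - 114 - 1026 = -1136.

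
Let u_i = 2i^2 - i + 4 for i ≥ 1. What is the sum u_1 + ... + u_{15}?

2420

Over i = 1..15: Σi = 120, Σi² = 1240.
Total = (2)·1240 + (-1)·120 + (4)·15 = 2420.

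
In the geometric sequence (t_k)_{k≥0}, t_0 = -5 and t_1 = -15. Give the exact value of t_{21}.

-52301766015

Common ratio r = 3.
t_k = (-5)·3^(k-0).
t_{21} = (-5)·3^21 = -52301766015.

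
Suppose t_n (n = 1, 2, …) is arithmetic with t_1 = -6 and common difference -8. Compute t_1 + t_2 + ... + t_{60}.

t_n = -6 + (n - 1)·(-8).
t_{60} = -478; S = 60·(-6 + (-478))/2 = -14520.

-14520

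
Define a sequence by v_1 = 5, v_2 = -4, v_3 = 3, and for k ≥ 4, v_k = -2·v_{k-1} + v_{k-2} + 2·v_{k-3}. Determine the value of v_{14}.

5456

Iterate the recurrence:
v_4 = 0; v_5 = -5; v_6 = 16; …; v_{11} = -677; v_{12} = 1360; v_{13} = -2725; v_{14} = 5456.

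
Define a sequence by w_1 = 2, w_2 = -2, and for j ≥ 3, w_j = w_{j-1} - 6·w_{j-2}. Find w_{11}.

-1358

Iterate the recurrence:
w_3 = -14  w_4 = -2  w_5 = 82  w_6 = 94  w_7 = -398  w_8 = -962  w_9 = 1426  w_{10} = 7198  w_{11} = -1358.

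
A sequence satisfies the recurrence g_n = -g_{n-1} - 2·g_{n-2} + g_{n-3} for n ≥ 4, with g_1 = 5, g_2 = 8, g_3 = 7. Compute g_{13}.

Compute successive terms:
g_4 = -18, g_5 = 12, g_6 = 31, g_7 = -73, g_8 = 23, g_9 = 154, g_{10} = -273, g_{11} = -12, g_{12} = 712, g_{13} = -961.

-961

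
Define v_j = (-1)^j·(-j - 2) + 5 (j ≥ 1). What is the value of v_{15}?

22

(-1)^15 = -1; -j - 2 at j=15 is -17; so v_{15} = 22.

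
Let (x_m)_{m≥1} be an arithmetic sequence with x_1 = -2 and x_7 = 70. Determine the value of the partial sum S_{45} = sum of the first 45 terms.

Common difference d = (70 - (-2)) / (7 - 1) = 12.
x_m = -2 + (m - 1)·12.
x_{45} = 526; S = 45·(-2 + 526)/2 = 11790.

11790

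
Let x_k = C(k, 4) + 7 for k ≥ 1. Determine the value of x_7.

C(7, 4) = 35, so x_7 = 42.

42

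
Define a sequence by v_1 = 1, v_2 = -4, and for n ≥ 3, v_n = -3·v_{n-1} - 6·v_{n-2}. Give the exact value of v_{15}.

345546

Applying the relation repeatedly:
v_3 = 6, v_4 = 6, v_5 = -54, …, v_{12} = 29646, v_{13} = -62694, v_{14} = 10206, v_{15} = 345546.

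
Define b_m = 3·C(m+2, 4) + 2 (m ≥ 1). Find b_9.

C(11, 4) = 330, so b_9 = 992.

992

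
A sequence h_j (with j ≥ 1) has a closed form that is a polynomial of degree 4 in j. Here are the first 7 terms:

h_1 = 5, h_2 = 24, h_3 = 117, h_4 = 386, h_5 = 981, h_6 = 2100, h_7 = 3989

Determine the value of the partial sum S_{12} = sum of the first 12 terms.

106100

1st diffs: 19, 93, 269, 595, 1119, 1889.
2nd diffs: 74, 176, 326, 524, 770.
3rd diffs: 102, 150, 198, 246.
4th diffs: 48, 48, 48 (constant).
Newton forward-difference form: h_j = 5 + 19·C(j-1,1) + 74·C(j-1,2) + 102·C(j-1,3) + 48·C(j-1,4).
Continuing: …, 6942, 11301, 17456, 25845, …, h_{12} = 36954.
Summing j = 1..12 (12 terms) gives 106100.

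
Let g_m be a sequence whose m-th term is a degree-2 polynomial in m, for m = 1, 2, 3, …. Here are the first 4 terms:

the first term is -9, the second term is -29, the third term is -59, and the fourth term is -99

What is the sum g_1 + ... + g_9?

-1641

1st diffs: -20, -30, -40.
2nd diffs: -10, -10 (constant).
So g_m = -5m^2 - 5m + 1.
Continuing: …, -149, -209, -279, -359, …, g_9 = -449.
Summing m = 1..9 (9 terms) gives -1641.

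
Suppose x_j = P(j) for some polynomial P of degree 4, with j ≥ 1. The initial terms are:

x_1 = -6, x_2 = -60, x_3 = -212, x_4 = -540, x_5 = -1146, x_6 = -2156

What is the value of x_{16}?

1st diffs: -54, -152, -328, -606, -1010.
2nd diffs: -98, -176, -278, -404.
3rd diffs: -78, -102, -126.
4th diffs: -24, -24 (constant).
So x_j = -j^4 - 3j^3 - 6j^2 + 4.
Evaluating at j = 16 gives x_{16} = -79356.

-79356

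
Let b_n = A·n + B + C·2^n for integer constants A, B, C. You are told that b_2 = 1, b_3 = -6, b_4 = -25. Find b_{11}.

-6086

Write the equations: 2A + B + 4C = 1; 3A + B + 8C = -6; 4A + B + 16C = -25.
Subtracting the first from the second: A + 4C = -7.
Subtracting the second from the third: A + 8C = -19.
Solving: C = -3, A = 5, then B = 3.
Therefore b_{11} = 55 + 3 + (-3)·2048 = -6086.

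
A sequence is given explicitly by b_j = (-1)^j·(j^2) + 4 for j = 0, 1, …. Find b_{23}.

-525

(-1)^23 = -1; j^2 at j=23 is 529; so b_{23} = -525.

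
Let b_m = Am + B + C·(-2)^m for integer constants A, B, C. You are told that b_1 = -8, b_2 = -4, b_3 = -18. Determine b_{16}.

65500

At m = 1, 2, 3: A + B - 2C = -8; 2A + B + 4C = -4; 3A + B - 8C = -18.
Subtracting the first from the second: A + 6C = 4.
Subtracting the second from the third: A - 12C = -14.
Solving: C = 1, A = -2, then B = -4.
So b_m = -2·m + (-4) + 1·(-2)^m; at m=16 this is 65500.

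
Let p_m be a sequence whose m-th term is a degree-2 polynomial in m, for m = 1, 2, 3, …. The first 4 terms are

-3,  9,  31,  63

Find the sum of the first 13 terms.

3757

1st diffs: 12, 22, 32.
2nd diffs: 10, 10 (constant).
Newton forward-difference form: p_m = -3 + 12·C(m-1,1) + 10·C(m-1,2).
Continuing: …, 105, 157, 219, 291, …, p_{13} = 801.
Summing m = 1..13 (13 terms) gives 3757.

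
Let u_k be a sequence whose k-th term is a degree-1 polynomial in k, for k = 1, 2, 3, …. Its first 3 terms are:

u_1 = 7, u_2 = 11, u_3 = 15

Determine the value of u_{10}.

43

1st diffs: 4, 4 (constant).
So u_k = 4k + 3.
Evaluating at k = 10 gives u_{10} = 43.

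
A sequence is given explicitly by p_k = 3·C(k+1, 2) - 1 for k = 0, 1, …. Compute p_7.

C(8, 2) = 28, so p_7 = 83.

83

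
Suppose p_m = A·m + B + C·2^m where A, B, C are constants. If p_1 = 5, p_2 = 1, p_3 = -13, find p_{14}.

The three given values yield: A + B + 2C = 5; 2A + B + 4C = 1; 3A + B + 8C = -13.
Subtracting the first from the second: A + 2C = -4.
Subtracting the second from the third: A + 4C = -14.
Solving: C = -5, A = 6, then B = 9.
Therefore p_{14} = 84 + 9 + (-5)·16384 = -81827.

-81827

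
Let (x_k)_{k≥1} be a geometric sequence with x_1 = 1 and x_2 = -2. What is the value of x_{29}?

268435456

Common ratio r = -2.
x_k = 1·(-2)^(k-1).
x_{29} = 1·(-2)^28 = 268435456.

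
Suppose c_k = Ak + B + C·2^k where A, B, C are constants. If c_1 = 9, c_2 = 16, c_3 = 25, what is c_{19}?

Plug in k = 1, 2, 3: A + B + 2C = 9; 2A + B + 4C = 16; 3A + B + 8C = 25.
Subtracting the first from the second: A + 2C = 7.
Subtracting the second from the third: A + 4C = 9.
Solving: C = 1, A = 5, then B = 2.
So c_k = 5·k + 2 + 1·2^k; at k=19 this is 524385.

524385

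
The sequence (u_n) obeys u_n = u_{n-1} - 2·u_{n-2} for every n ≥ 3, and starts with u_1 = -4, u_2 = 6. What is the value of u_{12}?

Iterate the recurrence:
u_3 = 14  u_4 = 2  u_5 = -26  u_6 = -30  u_7 = 22  u_8 = 82  u_9 = 38  u_{10} = -126  u_{11} = -202  u_{12} = 50.

50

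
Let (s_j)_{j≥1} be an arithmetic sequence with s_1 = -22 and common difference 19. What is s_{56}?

1023

s_j = -22 + (j - 1)·19.
s_{56} = -22 + 55·19 = 1023.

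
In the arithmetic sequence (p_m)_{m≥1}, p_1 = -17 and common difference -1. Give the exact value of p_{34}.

p_m = -17 + (m - 1)·(-1).
p_{34} = -17 + 33·(-1) = -50.

-50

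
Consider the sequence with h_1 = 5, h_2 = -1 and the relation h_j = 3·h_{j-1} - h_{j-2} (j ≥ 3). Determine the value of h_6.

-160

Compute successive terms:
h_3 = -8  h_4 = -23  h_5 = -61  h_6 = -160.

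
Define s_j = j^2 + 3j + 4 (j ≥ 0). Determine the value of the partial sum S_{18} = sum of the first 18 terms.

2316

Over j = 0..17: Σj = 153, Σj² = 1785.
Total = (1)·1785 + (3)·153 + (4)·18 = 2316.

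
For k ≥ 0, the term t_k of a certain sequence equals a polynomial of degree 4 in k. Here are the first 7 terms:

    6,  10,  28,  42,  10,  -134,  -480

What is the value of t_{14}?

-29240

1st diffs: 4, 18, 14, -32, -144, -346.
2nd diffs: 14, -4, -46, -112, -202.
3rd diffs: -18, -42, -66, -90.
4th diffs: -24, -24, -24 (constant).
Newton forward-difference form: t_k = 6 + 4·C(k,1) + 14·C(k,2) + (-18)·C(k,3) + (-24)·C(k,4).
At k = 14: k = 14, so t_{14} = 6 + 56 + 1274 - 6552 - 24024 = -29240.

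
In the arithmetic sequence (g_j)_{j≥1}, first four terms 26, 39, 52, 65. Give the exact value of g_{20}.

Common difference d = 13.
g_j = 26 + (j - 1)·13.
g_{20} = 26 + 19·13 = 273.

273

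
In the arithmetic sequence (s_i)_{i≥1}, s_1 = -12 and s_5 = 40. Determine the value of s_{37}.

456

Common difference d = (40 - (-12)) / (5 - 1) = 13.
s_i = -12 + (i - 1)·13.
s_{37} = -12 + 36·13 = 456.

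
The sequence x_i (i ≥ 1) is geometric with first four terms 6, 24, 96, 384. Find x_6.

6144

Common ratio r = 4.
x_i = 6·4^(i-1).
x_6 = 6·4^5 = 6144.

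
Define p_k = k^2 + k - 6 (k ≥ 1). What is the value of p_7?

p_7 = 1·7^2 + 1·7 - 6 = 50.

50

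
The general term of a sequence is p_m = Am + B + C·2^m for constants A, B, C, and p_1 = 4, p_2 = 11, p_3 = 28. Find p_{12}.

At m = 1, 2, 3: A + B + 2C = 4; 2A + B + 4C = 11; 3A + B + 8C = 28.
Subtracting the first from the second: A + 2C = 7.
Subtracting the second from the third: A + 4C = 17.
Solving: C = 5, A = -3, then B = -3.
Therefore p_{12} = -36 + (-3) + 5·4096 = 20441.

20441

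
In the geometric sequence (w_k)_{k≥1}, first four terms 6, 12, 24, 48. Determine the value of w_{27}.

402653184

Common ratio r = 2.
w_k = 6·2^(k-1).
w_{27} = 6·2^26 = 402653184.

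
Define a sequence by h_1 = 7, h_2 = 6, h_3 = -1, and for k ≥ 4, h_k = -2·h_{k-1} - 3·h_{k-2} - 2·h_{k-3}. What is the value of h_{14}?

-250

Applying the relation repeatedly:
h_4 = -30, h_5 = 51, h_6 = -10, …, h_{11} = 95, h_{12} = 402, h_{13} = -573, h_{14} = -250.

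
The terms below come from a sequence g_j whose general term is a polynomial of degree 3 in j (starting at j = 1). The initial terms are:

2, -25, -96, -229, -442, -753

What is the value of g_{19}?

1st diffs: -27, -71, -133, -213, -311.
2nd diffs: -44, -62, -80, -98.
3rd diffs: -18, -18, -18 (constant).
Newton forward-difference form: g_j = 2 + (-27)·C(j-1,1) + (-44)·C(j-1,2) + (-18)·C(j-1,3).
At j = 19: j-1 = 18, so g_{19} = 2 - 486 - 6732 - 14688 = -21904.

-21904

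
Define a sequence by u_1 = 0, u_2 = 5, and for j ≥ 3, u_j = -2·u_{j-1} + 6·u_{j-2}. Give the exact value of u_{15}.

Applying the relation repeatedly:
u_3 = -10  u_4 = 50  u_5 = -160  …  u_{12} = 1429280  u_{13} = -5209600  u_{14} = 18994880  u_{15} = -69247360.

-69247360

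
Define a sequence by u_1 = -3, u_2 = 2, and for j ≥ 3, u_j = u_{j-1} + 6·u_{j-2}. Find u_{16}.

Iterate the recurrence:
u_3 = -16  u_4 = -4  u_5 = -100  …  u_{13} = -434164  u_{14} = -1257436  u_{15} = -3862420  u_{16} = -11407036.
(Characteristic roots are 3 and -2.)

-11407036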